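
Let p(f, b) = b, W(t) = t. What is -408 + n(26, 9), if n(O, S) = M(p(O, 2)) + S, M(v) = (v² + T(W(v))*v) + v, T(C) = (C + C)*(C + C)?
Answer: -361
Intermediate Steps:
T(C) = 4*C² (T(C) = (2*C)*(2*C) = 4*C²)
M(v) = v + v² + 4*v³ (M(v) = (v² + (4*v²)*v) + v = (v² + 4*v³) + v = v + v² + 4*v³)
n(O, S) = 38 + S (n(O, S) = 2*(1 + 2 + 4*2²) + S = 2*(1 + 2 + 4*4) + S = 2*(1 + 2 + 16) + S = 2*19 + S = 38 + S)
-408 + n(26, 9) = -408 + (38 + 9) = -408 + 47 = -361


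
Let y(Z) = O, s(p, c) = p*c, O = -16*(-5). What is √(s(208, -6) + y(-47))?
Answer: 4*I*√73 ≈ 34.176*I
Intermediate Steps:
O = 80
s(p, c) = c*p
y(Z) = 80
√(s(208, -6) + y(-47)) = √(-6*208 + 80) = √(-1248 + 80) = √(-1168) = 4*I*√73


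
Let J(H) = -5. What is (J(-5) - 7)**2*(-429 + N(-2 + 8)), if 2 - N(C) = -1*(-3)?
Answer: -61920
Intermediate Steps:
N(C) = -1 (N(C) = 2 - (-1)*(-3) = 2 - 1*3 = 2 - 3 = -1)
(J(-5) - 7)**2*(-429 + N(-2 + 8)) = (-5 - 7)**2*(-429 - 1) = (-12)**2*(-430) = 144*(-430) = -61920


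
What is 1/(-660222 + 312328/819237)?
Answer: -819237/540877978286 ≈ -1.5146e-6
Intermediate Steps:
1/(-660222 + 312328/819237) = 1/(-540877978286/819237) = -819237/540877978286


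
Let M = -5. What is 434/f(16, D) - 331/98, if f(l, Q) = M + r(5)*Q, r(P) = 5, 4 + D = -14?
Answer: -73977/9310 ≈ -7.9460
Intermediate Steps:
D = -18 (D = -4 - 14 = -18)
f(l, Q) = -5 + 5*Q
434/f(16, D) - 331/98 = 434/(-5 + 5*(-18)) - 331/98 = 434/(-5 - 90) - 331*1/98 = 434/(-95) - 331/98 = 434*(-1/95) - 331/98 = -434/95 - 331/98 = -73977/9310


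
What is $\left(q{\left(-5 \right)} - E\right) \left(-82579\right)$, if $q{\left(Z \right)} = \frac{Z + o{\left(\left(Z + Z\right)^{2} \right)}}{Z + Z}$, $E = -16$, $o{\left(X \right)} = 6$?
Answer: $- \frac{13130061}{10} \approx -1.313 \cdot 10^{6}$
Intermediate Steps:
$q{\left(Z \right)} = \frac{6 + Z}{2 Z}$ ($q{\left(Z \right)} = \frac{Z + 6}{Z + Z} = \frac{6 + Z}{2 Z}$)
$\left(q{\left(-5 \right)} - E\right) \left(-82579\right) = \left(\frac{6 - 5}{2 \left(-5\right)} - -16\right) \left(-82579\right) = \left(\frac{1}{2} \left(- \frac{1}{5}\right) 1 + 16\right) \left(-82579\right) = \left(- \frac{1}{10} + 16\right) \left(-82579\right) = \frac{159}{10} \left(-82579\right) = - \frac{13130061}{10}$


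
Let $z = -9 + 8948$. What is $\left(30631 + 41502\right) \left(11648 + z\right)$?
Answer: $1485002071$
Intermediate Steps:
$z = 8939$
$\left(30631 + 41502\right) \left(11648 + z\right) = \left(30631 + 41502\right) \left(11648 + 8939\right) = 72133 \cdot 20587 = 1485002071$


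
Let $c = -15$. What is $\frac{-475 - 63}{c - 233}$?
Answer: $\frac{269}{124} \approx 2.1694$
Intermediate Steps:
$\frac{-475 - 63}{c - 233} = \frac{-475 - 63}{-15 - 233} = - \frac{538}{-248} = \left(-538\right) \left(- \frac{1}{248}\right) = \frac{269}{124}$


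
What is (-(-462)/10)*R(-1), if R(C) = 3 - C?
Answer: 924/5 ≈ 184.80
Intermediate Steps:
(-(-462)/10)*R(-1) = (-(-462)/10)*(3 - 1*(-1)) = (-(-462)/10)*(3 + 1) = -22*(-21/10)*4 = (231/5)*4 = 924/5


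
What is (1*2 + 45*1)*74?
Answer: 3478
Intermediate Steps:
(1*2 + 45*1)*74 = (2 + 45)*74 = 47*74 = 3478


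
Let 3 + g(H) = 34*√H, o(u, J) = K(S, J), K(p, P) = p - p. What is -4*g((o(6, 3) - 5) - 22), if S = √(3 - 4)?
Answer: 12 - 408*I*√3 ≈ 12.0 - 706.68*I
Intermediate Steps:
S = I (S = √(-1) = I ≈ 1.0*I)
K(p, P) = 0
o(u, J) = 0
g(H) = -3 + 34*√H
-4*g((o(6, 3) - 5) - 22) = -4*(-3 + 34*√((0 - 5) - 22)) = -4*(-3 + 34*√(-5 - 22)) = -4*(-3 + 34*√(-27)) = -4*(-3 + 34*(3*I*√3)) = -4*(-3 + 102*I*√3) = 12 - 408*I*√3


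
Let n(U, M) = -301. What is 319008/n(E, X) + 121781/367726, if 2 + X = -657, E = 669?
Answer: -117270879727/110685526 ≈ -1059.5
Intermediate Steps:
X = -659 (X = -2 - 657 = -659)
319008/n(E, X) + 121781/367726 = 319008/(-301) + 121781/367726 = 319008*(-1/301) + 121781*(1/367726) = -319008/301 + 121781/367726 = -117270879727/110685526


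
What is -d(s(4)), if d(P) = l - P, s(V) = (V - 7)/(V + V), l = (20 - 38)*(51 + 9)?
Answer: 8637/8 ≈ 1079.6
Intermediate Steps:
l = -1080 (l = -18*60 = -1080)
s(V) = (-7 + V)/(2*V) (s(V) = (-7 + V)/((2*V)) = (-7 + V)*(1/(2*V)) = (-7 + V)/(2*V))
d(P) = -1080 - P
-d(s(4)) = -(-1080 - (-7 + 4)/(2*4)) = -(-1080 - (-3)/(2*4)) = -(-1080 - 1*(-3/8)) = -(-1080 + 3/8) = -1*(-8637/8) = 8637/8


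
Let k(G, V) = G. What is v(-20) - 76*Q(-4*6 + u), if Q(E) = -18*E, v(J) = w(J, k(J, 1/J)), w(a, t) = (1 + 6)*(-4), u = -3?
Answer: -36964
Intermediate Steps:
w(a, t) = -28 (w(a, t) = 7*(-4) = -28)
v(J) = -28
v(-20) - 76*Q(-4*6 + u) = -28 - (-1368)*(-4*6 - 3) = -28 - (-1368)*(-24 - 3) = -28 - (-1368)*(-27) = -28 - 76*486 = -28 - 36936 = -36964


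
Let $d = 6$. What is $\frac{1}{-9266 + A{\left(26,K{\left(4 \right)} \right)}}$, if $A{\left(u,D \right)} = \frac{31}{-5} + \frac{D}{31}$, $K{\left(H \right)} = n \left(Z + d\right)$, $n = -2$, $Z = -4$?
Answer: $- \frac{155}{1437211} \approx -0.00010785$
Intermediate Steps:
$K{\left(H \right)} = -4$ ($K{\left(H \right)} = - 2 \left(-4 + 6\right) = \left(-2\right) 2 = -4$)
$A{\left(u,D \right)} = - \frac{31}{5} + \frac{D}{31}$ ($A{\left(u,D \right)} = 31 \left(- \frac{1}{5}\right) + D \frac{1}{31} = - \frac{31}{5} + \frac{D}{31}$)
$\frac{1}{-9266 + A{\left(26,K{\left(4 \right)} \right)}} = \frac{1}{-9266 + \left(- \frac{31}{5} + \frac{1}{31} \left(-4\right)\right)} = \frac{1}{-9266 - \frac{981}{155}} = \frac{1}{- \frac{1437211}{155}} = - \frac{155}{1437211}$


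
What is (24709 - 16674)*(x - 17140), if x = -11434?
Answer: -229592090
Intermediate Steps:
(24709 - 16674)*(x - 17140) = (24709 - 16674)*(-11434 - 17140) = 8035*(-28574) = -229592090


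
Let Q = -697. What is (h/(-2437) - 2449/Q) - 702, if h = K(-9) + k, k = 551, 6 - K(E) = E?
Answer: -1186835767/1698589 ≈ -698.72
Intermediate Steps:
K(E) = 6 - E
h = 566 (h = (6 - 1*(-9)) + 551 = (6 + 9) + 551 = 15 + 551 = 566)
(h/(-2437) - 2449/Q) - 702 = (566/(-2437) - 2449/(-697)) - 702 = (566*(-1/2437) - 2449*(-1/697)) - 702 = (-566/2437 + 2449/697) - 702 = 5573711/1698589 - 702 = -1186835767/1698589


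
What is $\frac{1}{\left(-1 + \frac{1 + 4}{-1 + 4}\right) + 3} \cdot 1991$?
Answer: $543$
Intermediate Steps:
$\frac{1}{\left(-1 + \frac{1 + 4}{-1 + 4}\right) + 3} \cdot 1991 = \frac{1}{\left(-1 + \frac{5}{3}\right) + 3} \cdot 1991 = \frac{1}{\frac{2}{3} + 3} \cdot 1991 = \frac{1}{\frac{11}{3}} \cdot 1991 = \frac{3}{11} \cdot 1991 = 543$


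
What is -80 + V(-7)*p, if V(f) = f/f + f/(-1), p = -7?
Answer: -136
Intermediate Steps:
V(f) = 1 - f (V(f) = 1 + f*(-1) = 1 - f)
-80 + V(-7)*p = -80 + (1 - 1*(-7))*(-7) = -80 + (1 + 7)*(-7) = -80 + 8*(-7) = -80 - 56 = -136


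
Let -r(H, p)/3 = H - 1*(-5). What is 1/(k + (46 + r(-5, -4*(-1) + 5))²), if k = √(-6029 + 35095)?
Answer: 1058/2224195 - √29066/4448390 ≈ 0.00043735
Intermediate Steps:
r(H, p) = -15 - 3*H (r(H, p) = -3*(H - 1*(-5)) = -3*(H + 5) = -3*(5 + H) = -15 - 3*H)
k = √29066 ≈ 170.49
1/(k + (46 + r(-5, -4*(-1) + 5))²) = 1/(√29066 + (46 + (-15 - 3*(-5)))²) = 1/(√29066 + (46 + (-15 + 15))²) = 1/(√29066 + (46 + 0)²) = 1/(√29066 + 46²) = 1/(√29066 + 2116) = 1/(2116 + √29066)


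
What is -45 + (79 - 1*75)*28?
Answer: 67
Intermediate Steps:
-45 + (79 - 1*75)*28 = -45 + (79 - 75)*28 = -45 + 4*28 = -45 + 112 = 67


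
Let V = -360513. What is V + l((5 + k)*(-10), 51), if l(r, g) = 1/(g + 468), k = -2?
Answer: -187106246/519 ≈ -3.6051e+5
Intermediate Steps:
l(r, g) = 1/(468 + g)
V + l((5 + k)*(-10), 51) = -360513 + 1/(468 + 51) = -360513 + 1/519 = -187106246/519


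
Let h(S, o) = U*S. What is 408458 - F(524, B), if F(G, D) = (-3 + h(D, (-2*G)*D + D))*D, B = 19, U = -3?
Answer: 409598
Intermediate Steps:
h(S, o) = -3*S
F(G, D) = D*(-3 - 3*D) (F(G, D) = (-3 - 3*D)*D = D*(-3 - 3*D))
408458 - F(524, B) = 408458 - 3*19*(-1 - 1*19) = 408458 - 3*19*(-1 - 19) = 408458 - 3*19*(-20) = 408458 - 1*(-1140) = 408458 + 1140 = 409598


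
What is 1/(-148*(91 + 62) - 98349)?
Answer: -1/120993 ≈ -8.2649e-6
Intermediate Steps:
1/(-148*(91 + 62) - 98349) = 1/(-148*153 - 98349) = 1/(-22644 - 98349) = 1/(-120993) = -1/120993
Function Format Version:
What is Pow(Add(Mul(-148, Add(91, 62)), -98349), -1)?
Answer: Rational(-1, 120993) ≈ -8.2649e-6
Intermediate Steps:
Pow(Add(Mul(-148, Add(91, 62)), -98349), -1) = Pow(Add(Mul(-148, 153), -98349), -1) = Pow(Add(-22644, -98349), -1) = Pow(-120993, -1) = Rational(-1, 120993)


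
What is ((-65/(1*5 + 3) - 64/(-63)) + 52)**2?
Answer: 511890625/254016 ≈ 2015.2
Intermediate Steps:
((-65/(1*5 + 3) - 64/(-63)) + 52)**2 = ((-65/(5 + 3) - 64*(-1/63)) + 52)**2 = ((-65/8 + 64/63) + 52)**2 = (-3583/504 + 52)**2 = (22625/504)**2 = 511890625/254016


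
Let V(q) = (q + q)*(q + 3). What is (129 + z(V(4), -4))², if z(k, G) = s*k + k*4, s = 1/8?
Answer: 129600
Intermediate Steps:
V(q) = 2*q*(3 + q) (V(q) = (2*q)*(3 + q) = 2*q*(3 + q))
s = ⅛ ≈ 0.12500
z(k, G) = 33*k/8 (z(k, G) = k/8 + k*4 = k/8 + 4*k = 33*k/8)
(129 + z(V(4), -4))² = (129 + 33*(2*4*(3 + 4))/8)² = (129 + 33*(2*4*7)/8)² = (129 + (33/8)*56)² = (129 + 231)² = 360² = 129600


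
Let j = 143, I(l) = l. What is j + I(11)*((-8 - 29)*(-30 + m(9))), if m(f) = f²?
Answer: -20614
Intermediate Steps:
j + I(11)*((-8 - 29)*(-30 + m(9))) = 143 + 11*((-8 - 29)*(-30 + 9²)) = 143 + 11*(-37*(-30 + 81)) = 143 + 11*(-37*51) = 143 + 11*(-1887) = 143 - 20757 = -20614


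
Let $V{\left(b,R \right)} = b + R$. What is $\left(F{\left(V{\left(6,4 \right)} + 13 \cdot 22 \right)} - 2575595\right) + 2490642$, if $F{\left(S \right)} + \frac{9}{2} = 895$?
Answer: $- \frac{168125}{2} \approx -84063.0$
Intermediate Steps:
$V{\left(b,R \right)} = R + b$
$F{\left(S \right)} = \frac{1781}{2}$ ($F{\left(S \right)} = - \frac{9}{2} + 895 = \frac{1781}{2}$)
$\left(F{\left(V{\left(6,4 \right)} + 13 \cdot 22 \right)} - 2575595\right) + 2490642 = \left(\frac{1781}{2} - 2575595\right) + 2490642 = - \frac{5149409}{2} + 2490642 = - \frac{168125}{2}$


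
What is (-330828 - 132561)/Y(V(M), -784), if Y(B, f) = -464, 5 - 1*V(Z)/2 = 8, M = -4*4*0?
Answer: 463389/464 ≈ 998.68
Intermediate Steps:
M = 0 (M = -16*0 = 0)
V(Z) = -6 (V(Z) = 10 - 2*8 = 10 - 16 = -6)
(-330828 - 132561)/Y(V(M), -784) = (-330828 - 132561)/(-464) = -463389*(-1/464) = 463389/464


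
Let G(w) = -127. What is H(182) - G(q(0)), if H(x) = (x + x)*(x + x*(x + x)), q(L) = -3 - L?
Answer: 24180647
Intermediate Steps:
H(x) = 2*x*(x + 2*x**2) (H(x) = (2*x)*(x + x*(2*x)) = (2*x)*(x + 2*x**2) = 2*x*(x + 2*x**2))
H(182) - G(q(0)) = 182**2*(2 + 4*182) - 1*(-127) = 33124*(2 + 728) + 127 = 33124*730 + 127 = 24180520 + 127 = 24180647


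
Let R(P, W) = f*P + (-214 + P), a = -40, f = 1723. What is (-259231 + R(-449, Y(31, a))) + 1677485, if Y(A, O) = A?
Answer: 643964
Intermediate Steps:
R(P, W) = -214 + 1724*P (R(P, W) = 1723*P + (-214 + P) = -214 + 1724*P)
(-259231 + R(-449, Y(31, a))) + 1677485 = (-259231 + (-214 + 1724*(-449))) + 1677485 = (-259231 + (-214 - 774076)) + 1677485 = (-259231 - 774290) + 1677485 = -1033521 + 1677485 = 643964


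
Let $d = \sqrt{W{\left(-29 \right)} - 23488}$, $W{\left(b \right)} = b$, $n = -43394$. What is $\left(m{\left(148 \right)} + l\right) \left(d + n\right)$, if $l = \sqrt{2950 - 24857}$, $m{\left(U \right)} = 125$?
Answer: $- \left(125 + i \sqrt{21907}\right) \left(43394 - 3 i \sqrt{2613}\right) \approx -5.4469 \cdot 10^{6} - 6.4036 \cdot 10^{6} i$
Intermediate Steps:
$d = 3 i \sqrt{2613}$ ($d = \sqrt{-29 - 23488} = \sqrt{-23517} = 3 i \sqrt{2613} \approx 153.35 i$)
$l = i \sqrt{21907}$ ($l = \sqrt{-21907} = i \sqrt{21907} \approx 148.01 i$)
$\left(m{\left(148 \right)} + l\right) \left(d + n\right) = \left(125 + i \sqrt{21907}\right) \left(3 i \sqrt{2613} - 43394\right) = \left(125 + i \sqrt{21907}\right) \left(-43394 + 3 i \sqrt{2613}\right) = \left(-43394 + 3 i \sqrt{2613}\right) \left(125 + i \sqrt{21907}\right)$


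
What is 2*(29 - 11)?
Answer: 36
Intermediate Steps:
2*(29 - 11) = 2*18 = 36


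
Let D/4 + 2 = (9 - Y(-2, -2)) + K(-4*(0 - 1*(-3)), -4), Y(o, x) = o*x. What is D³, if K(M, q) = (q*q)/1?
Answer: 438976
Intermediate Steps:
K(M, q) = q² (K(M, q) = q²*1 = q²)
D = 76 (D = -8 + 4*((9 - (-2)*(-2)) + (-4)²) = -8 + 4*((9 - 1*4) + 16) = -8 + 4*((9 - 4) + 16) = -8 + 4*(5 + 16) = -8 + 4*21 = -8 + 84 = 76)
D³ = 76³ = 438976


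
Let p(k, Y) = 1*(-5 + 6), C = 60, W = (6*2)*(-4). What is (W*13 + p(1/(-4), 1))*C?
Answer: -37380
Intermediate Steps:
W = -48 (W = 12*(-4) = -48)
p(k, Y) = 1 (p(k, Y) = 1*1 = 1)
(W*13 + p(1/(-4), 1))*C = (-48*13 + 1)*60 = (-624 + 1)*60 = -623*60 = -37380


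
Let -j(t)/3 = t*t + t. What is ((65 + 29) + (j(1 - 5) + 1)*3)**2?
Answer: 121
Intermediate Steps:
j(t) = -3*t - 3*t**2 (j(t) = -3*(t*t + t) = -3*(t**2 + t) = -3*(t + t**2) = -3*t - 3*t**2)
((65 + 29) + (j(1 - 5) + 1)*3)**2 = ((65 + 29) + (-3*(1 - 5)*(1 + (1 - 5)) + 1)*3)**2 = (94 + (-3*(-4)*(1 - 4) + 1)*3)**2 = (94 + (-3*(-4)*(-3) + 1)*3)**2 = (94 + (-36 + 1)*3)**2 = (94 - 35*3)**2 = (94 - 105)**2 = (-11)**2 = 121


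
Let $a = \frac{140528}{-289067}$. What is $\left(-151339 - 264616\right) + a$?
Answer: $- \frac{120239004513}{289067} \approx -4.1596 \cdot 10^{5}$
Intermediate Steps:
$a = - \frac{140528}{289067}$ ($a = 140528 \left(- \frac{1}{289067}\right) = - \frac{140528}{289067} \approx -0.48614$)
$\left(-151339 - 264616\right) + a = \left(-151339 - 264616\right) - \frac{140528}{289067} = -415955 - \frac{140528}{289067} = - \frac{120239004513}{289067}$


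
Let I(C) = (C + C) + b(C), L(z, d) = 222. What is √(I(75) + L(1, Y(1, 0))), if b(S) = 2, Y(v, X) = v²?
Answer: √374 ≈ 19.339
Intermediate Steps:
I(C) = 2 + 2*C (I(C) = (C + C) + 2 = 2*C + 2 = 2 + 2*C)
√(I(75) + L(1, Y(1, 0))) = √((2 + 2*75) + 222) = √((2 + 150) + 222) = √(152 + 222) = √374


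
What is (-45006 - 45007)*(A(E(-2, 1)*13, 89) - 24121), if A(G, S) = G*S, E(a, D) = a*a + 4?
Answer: 1338043245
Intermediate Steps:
E(a, D) = 4 + a² (E(a, D) = a² + 4 = 4 + a²)
(-45006 - 45007)*(A(E(-2, 1)*13, 89) - 24121) = (-45006 - 45007)*(((4 + (-2)²)*13)*89 - 24121) = -90013*(((4 + 4)*13)*89 - 24121) = -90013*((8*13)*89 - 24121) = -90013*(104*89 - 24121) = -90013*(9256 - 24121) = -90013*(-14865) = 1338043245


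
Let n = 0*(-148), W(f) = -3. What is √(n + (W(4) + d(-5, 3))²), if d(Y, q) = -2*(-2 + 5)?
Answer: 9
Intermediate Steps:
d(Y, q) = -6 (d(Y, q) = -2*3 = -6)
n = 0
√(n + (W(4) + d(-5, 3))²) = √(0 + (-3 - 6)²) = √(0 + (-9)²) = √(0 + 81) = √81 = 9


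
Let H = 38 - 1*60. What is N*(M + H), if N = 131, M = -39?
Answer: -7991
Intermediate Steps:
H = -22 (H = 38 - 60 = -22)
N*(M + H) = 131*(-39 - 22) = 131*(-61) = -7991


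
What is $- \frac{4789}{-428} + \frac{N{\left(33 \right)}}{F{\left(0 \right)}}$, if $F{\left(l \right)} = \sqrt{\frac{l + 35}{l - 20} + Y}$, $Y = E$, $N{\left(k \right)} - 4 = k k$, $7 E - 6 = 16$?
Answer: $\frac{4789}{428} + \frac{2186 \sqrt{273}}{39} \approx 937.31$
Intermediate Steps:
$E = \frac{22}{7}$ ($E = \frac{6}{7} + \frac{1}{7} \cdot 16 = \frac{6}{7} + \frac{16}{7} = \frac{22}{7} \approx 3.1429$)
$N{\left(k \right)} = 4 + k^{2}$ ($N{\left(k \right)} = 4 + k k = 4 + k^{2}$)
$Y = \frac{22}{7} \approx 3.1429$
$F{\left(l \right)} = \sqrt{\frac{22}{7} + \frac{35 + l}{-20 + l}}$ ($F{\left(l \right)} = \sqrt{\frac{l + 35}{l - 20} + \frac{22}{7}} = \sqrt{\frac{35 + l}{-20 + l} + \frac{22}{7}} = \sqrt{\frac{22}{7} + \frac{35 + l}{-20 + l}}$)
$- \frac{4789}{-428} + \frac{N{\left(33 \right)}}{F{\left(0 \right)}} = - \frac{4789}{-428} + \frac{4 + 33^{2}}{\frac{1}{7} \sqrt{7} \sqrt{\frac{-195 + 29 \cdot 0}{-20 + 0}}} = \left(-4789\right) \left(- \frac{1}{428}\right) + \frac{4 + 1089}{\frac{1}{7} \sqrt{7} \sqrt{\frac{-195 + 0}{-20}}} = \frac{4789}{428} + \frac{1093}{\frac{1}{7} \sqrt{7} \sqrt{\left(- \frac{1}{20}\right) \left(-195\right)}} = \frac{4789}{428} + \frac{1093}{\frac{1}{7} \sqrt{7} \sqrt{\frac{39}{4}}} = \frac{4789}{428} + \frac{1093}{\frac{1}{7} \sqrt{7} \frac{\sqrt{39}}{2}} = \frac{4789}{428} + \frac{1093}{\frac{1}{14} \sqrt{273}} = \frac{4789}{428} + 1093 \frac{2 \sqrt{273}}{39} = \frac{4789}{428} + \frac{2186 \sqrt{273}}{39}$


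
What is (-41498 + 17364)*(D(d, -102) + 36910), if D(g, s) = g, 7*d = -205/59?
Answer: -367889645750/413 ≈ -8.9077e+8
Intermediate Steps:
d = -205/413 (d = (-205/59)/7 = (-205*1/59)/7 = (⅐)*(-205/59) = -205/413 ≈ -0.49637)
(-41498 + 17364)*(D(d, -102) + 36910) = (-41498 + 17364)*(-205/413 + 36910) = -24134*15243625/413 = -367889645750/413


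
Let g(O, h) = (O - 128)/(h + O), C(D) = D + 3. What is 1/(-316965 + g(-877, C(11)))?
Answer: -863/273539790 ≈ -3.1549e-6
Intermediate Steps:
C(D) = 3 + D
g(O, h) = (-128 + O)/(O + h)
1/(-316965 + g(-877, C(11))) = 1/(-316965 + (-128 - 877)/(-877 + (3 + 11))) = 1/(-316965 - 1005/(-877 + 14)) = 1/(-316965 - 1005/(-863)) = 1/(-316965 - 1/863*(-1005)) = 1/(-316965 + 1005/863) = 1/(-273539790/863) = -863/273539790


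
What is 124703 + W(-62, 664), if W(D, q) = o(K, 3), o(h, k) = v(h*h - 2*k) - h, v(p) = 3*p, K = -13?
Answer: 125205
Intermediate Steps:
o(h, k) = -h - 6*k + 3*h² (o(h, k) = 3*(h*h - 2*k) - h = 3*(h² - 2*k) - h = (-6*k + 3*h²) - h = -h - 6*k + 3*h²)
W(D, q) = 502 (W(D, q) = -1*(-13) - 6*3 + 3*(-13)² = 13 - 18 + 3*169 = 13 - 18 + 507 = 502)
124703 + W(-62, 664) = 124703 + 502 = 125205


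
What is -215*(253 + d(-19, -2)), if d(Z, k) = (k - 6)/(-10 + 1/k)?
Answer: -1145735/21 ≈ -54559.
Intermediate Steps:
d(Z, k) = (-6 + k)/(-10 + 1/k)
-215*(253 + d(-19, -2)) = -215*(253 - 2*(6 - 1*(-2))/(-1 + 10*(-2))) = -215*(253 - 2*(6 + 2)/(-1 - 20)) = -215*(253 - 2*8/(-21)) = -215*(253 - 2*(-1/21)*8) = -215*(253 + 16/21) = -215*5329/21 = -1145735/21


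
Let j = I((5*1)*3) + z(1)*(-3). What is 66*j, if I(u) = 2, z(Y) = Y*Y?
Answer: -66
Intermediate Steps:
z(Y) = Y²
j = -1 (j = 2 + 1²*(-3) = 2 + 1*(-3) = 2 - 3 = -1)
66*j = 66*(-1) = -66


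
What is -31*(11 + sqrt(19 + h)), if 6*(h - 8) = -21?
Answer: -341 - 31*sqrt(94)/2 ≈ -491.28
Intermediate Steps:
h = 9/2 (h = 8 + (1/6)*(-21) = 8 - 7/2 = 9/2 ≈ 4.5000)
-31*(11 + sqrt(19 + h)) = -31*(11 + sqrt(19 + 9/2)) = -31*(11 + sqrt(47/2)) = -31*(11 + sqrt(94)/2) = -341 - 31*sqrt(94)/2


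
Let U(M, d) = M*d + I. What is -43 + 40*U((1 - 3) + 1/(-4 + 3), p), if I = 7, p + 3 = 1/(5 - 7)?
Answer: 657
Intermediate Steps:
p = -7/2 (p = -3 + 1/(5 - 7) = -3 + 1/(-2) = -3 - ½ = -7/2 ≈ -3.5000)
U(M, d) = 7 + M*d (U(M, d) = M*d + 7 = 7 + M*d)
-43 + 40*U((1 - 3) + 1/(-4 + 3), p) = -43 + 40*(7 + ((1 - 3) + 1/(-4 + 3))*(-7/2)) = -43 + 40*(7 + (-2 + 1/(-1))*(-7/2)) = -43 + 40*(7 + (-2 - 1)*(-7/2)) = -43 + 40*(7 - 3*(-7/2)) = -43 + 40*(7 + 21/2) = -43 + 40*(35/2) = -43 + 700 = 657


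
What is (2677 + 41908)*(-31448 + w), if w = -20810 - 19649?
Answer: -3205973595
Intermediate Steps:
w = -40459
(2677 + 41908)*(-31448 + w) = (2677 + 41908)*(-31448 - 40459) = 44585*(-71907) = -3205973595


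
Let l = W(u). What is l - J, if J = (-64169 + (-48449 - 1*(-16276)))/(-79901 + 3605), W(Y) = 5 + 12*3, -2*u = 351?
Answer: 505299/12716 ≈ 39.737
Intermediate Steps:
u = -351/2 (u = -½*351 = -351/2 ≈ -175.50)
W(Y) = 41 (W(Y) = 5 + 36 = 41)
l = 41
J = 16057/12716 (J = (-64169 + (-48449 + 16276))/(-76296) = (-64169 - 32173)*(-1/76296) = -96342*(-1/76296) = 16057/12716 ≈ 1.2627)
l - J = 41 - 1*16057/12716 = 41 - 16057/12716 = 505299/12716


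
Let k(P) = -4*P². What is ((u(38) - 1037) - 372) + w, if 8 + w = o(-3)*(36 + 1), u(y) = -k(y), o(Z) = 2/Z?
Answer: 13003/3 ≈ 4334.3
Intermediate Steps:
u(y) = 4*y² (u(y) = -(-4)*y² = 4*y²)
w = -98/3 (w = -8 + (2/(-3))*(36 + 1) = -8 + (2*(-⅓))*37 = -8 - ⅔*37 = -8 - 74/3 = -98/3 ≈ -32.667)
((u(38) - 1037) - 372) + w = ((4*38² - 1037) - 372) - 98/3 = ((4*1444 - 1037) - 372) - 98/3 = ((5776 - 1037) - 372) - 98/3 = (4739 - 372) - 98/3 = 4367 - 98/3 = 13003/3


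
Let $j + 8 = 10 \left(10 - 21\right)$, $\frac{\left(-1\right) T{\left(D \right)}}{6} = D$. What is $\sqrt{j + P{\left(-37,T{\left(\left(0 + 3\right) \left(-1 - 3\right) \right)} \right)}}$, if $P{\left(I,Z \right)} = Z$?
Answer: $i \sqrt{46} \approx 6.7823 i$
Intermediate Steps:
$T{\left(D \right)} = - 6 D$
$j = -118$ ($j = -8 + 10 \left(10 - 21\right) = -8 + 10 \left(-11\right) = -8 - 110 = -118$)
$\sqrt{j + P{\left(-37,T{\left(\left(0 + 3\right) \left(-1 - 3\right) \right)} \right)}} = \sqrt{-118 - 6 \left(0 + 3\right) \left(-1 - 3\right)} = \sqrt{-118 - 6 \cdot 3 \left(-4\right)} = \sqrt{-118 - -72} = \sqrt{-118 + 72} = \sqrt{-46} = i \sqrt{46}$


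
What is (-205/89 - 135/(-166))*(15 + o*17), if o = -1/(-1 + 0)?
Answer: -352240/7387 ≈ -47.684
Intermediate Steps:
o = 1 (o = -1/(-1) = -1*(-1) = 1)
(-205/89 - 135/(-166))*(15 + o*17) = (-205/89 - 135/(-166))*(15 + 1*17) = (-205*1/89 - 135*(-1/166))*(15 + 17) = (-205/89 + 135/166)*32 = -22015/14774*32 = -352240/7387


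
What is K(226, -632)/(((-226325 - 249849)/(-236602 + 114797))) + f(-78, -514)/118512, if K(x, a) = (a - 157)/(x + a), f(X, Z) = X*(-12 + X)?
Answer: 44259192615/79553914006 ≈ 0.55634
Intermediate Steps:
K(x, a) = (-157 + a)/(a + x)
K(226, -632)/(((-226325 - 249849)/(-236602 + 114797))) + f(-78, -514)/118512 = ((-157 - 632)/(-632 + 226))/(((-226325 - 249849)/(-236602 + 114797))) - 78*(-12 - 78)/118512 = (-789/(-406))/((-476174/(-121805))) - 78*(-90)*(1/118512) = (-1/406*(-789))/((-476174*(-1/121805))) + 7020*(1/118512) = 789/(406*(476174/121805)) + 195/3292 = (789/406)*(121805/476174) + 195/3292 = 96104145/193326644 + 195/3292 = 44259192615/79553914006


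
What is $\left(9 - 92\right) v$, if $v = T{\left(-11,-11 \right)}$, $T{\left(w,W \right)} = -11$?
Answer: $913$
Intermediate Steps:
$v = -11$
$\left(9 - 92\right) v = \left(9 - 92\right) \left(-11\right) = \left(-83\right) \left(-11\right) = 913$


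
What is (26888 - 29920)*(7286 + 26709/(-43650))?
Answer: -160699633852/7275 ≈ -2.2089e+7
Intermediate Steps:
(26888 - 29920)*(7286 + 26709/(-43650)) = -3032*(7286 + 26709*(-1/43650)) = -3032*(7286 - 8903/14550) = -3032*106002397/14550 = -160699633852/7275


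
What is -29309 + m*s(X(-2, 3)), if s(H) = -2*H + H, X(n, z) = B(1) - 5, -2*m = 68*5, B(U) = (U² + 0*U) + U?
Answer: -29819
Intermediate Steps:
B(U) = U + U² (B(U) = (U² + 0) + U = U² + U = U + U²)
m = -170 (m = -34*5 = -½*340 = -170)
X(n, z) = -3 (X(n, z) = 1*(1 + 1) - 5 = 1*2 - 5 = 2 - 5 = -3)
s(H) = -H
-29309 + m*s(X(-2, 3)) = -29309 - (-170)*(-3) = -29309 - 170*3 = -29309 - 510 = -29819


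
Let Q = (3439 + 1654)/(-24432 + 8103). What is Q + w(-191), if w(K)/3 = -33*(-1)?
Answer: 1611478/16329 ≈ 98.688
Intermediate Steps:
w(K) = 99 (w(K) = 3*(-33*(-1)) = 3*33 = 99)
Q = -5093/16329 (Q = 5093/(-16329) = 5093*(-1/16329) = -5093/16329 ≈ -0.31190)
Q + w(-191) = -5093/16329 + 99 = 1611478/16329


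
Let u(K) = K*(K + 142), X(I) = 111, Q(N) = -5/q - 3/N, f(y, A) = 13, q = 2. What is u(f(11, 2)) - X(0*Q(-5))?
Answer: 1904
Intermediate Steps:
Q(N) = -5/2 - 3/N
u(K) = K*(142 + K)
u(f(11, 2)) - X(0*Q(-5)) = 13*(142 + 13) - 1*111 = 13*155 - 111 = 2015 - 111 = 1904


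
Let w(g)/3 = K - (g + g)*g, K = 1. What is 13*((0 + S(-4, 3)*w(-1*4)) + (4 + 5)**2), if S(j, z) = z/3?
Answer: -156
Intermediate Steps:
w(g) = 3 - 6*g**2 (w(g) = 3*(1 - (g + g)*g) = 3*(1 - 2*g*g) = 3*(1 - 2*g**2) = 3 - 6*g**2)
S(j, z) = z/3 (S(j, z) = z*(1/3) = z/3)
13*((0 + S(-4, 3)*w(-1*4)) + (4 + 5)**2) = 13*((0 + ((1/3)*3)*(3 - 6*(-1*4)**2)) + (4 + 5)**2) = 13*((0 + 1*(3 - 6*(-4)**2)) + 9**2) = 13*((0 + 1*(3 - 6*16)) + 81) = 13*((0 + 1*(3 - 96)) + 81) = 13*((0 + 1*(-93)) + 81) = 13*((0 - 93) + 81) = 13*(-93 + 81) = 13*(-12) = -156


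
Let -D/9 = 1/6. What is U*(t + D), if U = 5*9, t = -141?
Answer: -12825/2 ≈ -6412.5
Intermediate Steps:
U = 45
D = -3/2 (D = -9/6 = -9*1/6 = -3/2 ≈ -1.5000)
U*(t + D) = 45*(-141 - 3/2) = 45*(-285/2) = -12825/2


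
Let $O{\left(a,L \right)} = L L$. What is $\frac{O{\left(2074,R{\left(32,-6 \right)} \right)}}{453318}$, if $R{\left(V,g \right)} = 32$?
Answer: $\frac{512}{226659} \approx 0.0022589$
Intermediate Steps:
$O{\left(a,L \right)} = L^{2}$
$\frac{O{\left(2074,R{\left(32,-6 \right)} \right)}}{453318} = \frac{32^{2}}{453318} = 1024 \cdot \frac{1}{453318} = \frac{512}{226659}$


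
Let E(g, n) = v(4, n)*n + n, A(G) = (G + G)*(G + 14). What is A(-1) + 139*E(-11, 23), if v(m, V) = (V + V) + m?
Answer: 163021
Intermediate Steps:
v(m, V) = m + 2*V (v(m, V) = 2*V + m = m + 2*V)
A(G) = 2*G*(14 + G) (A(G) = (2*G)*(14 + G) = 2*G*(14 + G))
E(g, n) = n + n*(4 + 2*n) (E(g, n) = (4 + 2*n)*n + n = n*(4 + 2*n) + n = n + n*(4 + 2*n))
A(-1) + 139*E(-11, 23) = 2*(-1)*(14 - 1) + 139*(23*(5 + 2*23)) = 2*(-1)*13 + 139*(23*(5 + 46)) = -26 + 139*(23*51) = -26 + 139*1173 = -26 + 163047 = 163021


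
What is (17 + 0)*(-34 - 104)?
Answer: -2346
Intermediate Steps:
(17 + 0)*(-34 - 104) = 17*(-138) = -2346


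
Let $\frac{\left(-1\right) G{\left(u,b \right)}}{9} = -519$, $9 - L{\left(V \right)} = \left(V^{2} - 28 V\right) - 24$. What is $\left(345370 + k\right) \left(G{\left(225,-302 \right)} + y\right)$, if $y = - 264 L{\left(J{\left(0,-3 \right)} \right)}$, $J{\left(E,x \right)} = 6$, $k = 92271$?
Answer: $-17019420849$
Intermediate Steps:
$L{\left(V \right)} = 33 - V^{2} + 28 V$ ($L{\left(V \right)} = 9 - \left(\left(V^{2} - 28 V\right) - 24\right) = 9 - \left(-24 + V^{2} - 28 V\right) = 9 + \left(24 - V^{2} + 28 V\right) = 33 - V^{2} + 28 V$)
$G{\left(u,b \right)} = 4671$ ($G{\left(u,b \right)} = \left(-9\right) \left(-519\right) = 4671$)
$y = -43560$ ($y = - 264 \left(33 - 6^{2} + 28 \cdot 6\right) = - 264 \left(33 - 36 + 168\right) = \left(-264\right) 165 = -43560$)
$\left(345370 + k\right) \left(G{\left(225,-302 \right)} + y\right) = \left(345370 + 92271\right) \left(4671 - 43560\right) = 437641 \left(-38889\right) = -17019420849$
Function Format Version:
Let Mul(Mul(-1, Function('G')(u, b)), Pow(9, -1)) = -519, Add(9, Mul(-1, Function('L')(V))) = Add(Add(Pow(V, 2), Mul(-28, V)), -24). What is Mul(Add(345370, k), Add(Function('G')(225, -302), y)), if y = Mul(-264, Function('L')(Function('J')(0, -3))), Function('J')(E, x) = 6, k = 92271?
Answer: -17019420849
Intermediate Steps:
Function('L')(V) = Add(33, Mul(-1, Pow(V, 2)), Mul(28, V)) (Function('L')(V) = Add(9, Mul(-1, Add(Add(Pow(V, 2), Mul(-28, V)), -24))) = Add(9, Mul(-1, Add(-24, Pow(V, 2), Mul(-28, V)))) = Add(9, Add(24, Mul(-1, Pow(V, 2)), Mul(28, V))) = Add(33, Mul(-1, Pow(V, 2)), Mul(28, V)))
Function('G')(u, b) = 4671 (Function('G')(u, b) = Mul(-9, -519) = 4671)
y = -43560 (y = Mul(-264, Add(33, Mul(-1, Pow(6, 2)), Mul(28, 6))) = Mul(-264, Add(33, Mul(-1, 36), 168)) = Mul(-264, Add(33, -36, 168)) = Mul(-264, 165) = -43560)
Mul(Add(345370, k), Add(Function('G')(225, -302), y)) = Mul(Add(345370, 92271), Add(4671, -43560)) = Mul(437641, -38889) = -17019420849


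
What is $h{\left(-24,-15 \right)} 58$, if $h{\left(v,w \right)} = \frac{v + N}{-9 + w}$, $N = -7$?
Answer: $\frac{899}{12} \approx 74.917$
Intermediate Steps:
$h{\left(v,w \right)} = \frac{-7 + v}{-9 + w}$ ($h{\left(v,w \right)} = \frac{v - 7}{-9 + w} = \frac{-7 + v}{-9 + w}$)
$h{\left(-24,-15 \right)} 58 = \frac{-7 - 24}{-9 - 15} \cdot 58 = \frac{1}{-24} \left(-31\right) 58 = \left(- \frac{1}{24}\right) \left(-31\right) 58 = \frac{31}{24} \cdot 58 = \frac{899}{12}$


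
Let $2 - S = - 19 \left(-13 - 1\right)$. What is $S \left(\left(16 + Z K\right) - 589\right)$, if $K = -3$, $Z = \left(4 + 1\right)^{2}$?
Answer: $171072$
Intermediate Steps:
$Z = 25$ ($Z = 5^{2} = 25$)
$S = -264$ ($S = 2 - - 19 \left(-13 - 1\right) = 2 - \left(-19\right) \left(-14\right) = 2 - 266 = -264$)
$S \left(\left(16 + Z K\right) - 589\right) = - 264 \left(\left(16 + 25 \left(-3\right)\right) - 589\right) = - 264 \left(\left(16 - 75\right) - 589\right) = - 264 \left(-59 - 589\right) = \left(-264\right) \left(-648\right) = 171072$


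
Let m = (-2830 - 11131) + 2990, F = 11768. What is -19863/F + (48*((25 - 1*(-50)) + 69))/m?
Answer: -33250821/14345192 ≈ -2.3179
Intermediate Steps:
m = -10971 (m = -13961 + 2990 = -10971)
-19863/F + (48*((25 - 1*(-50)) + 69))/m = -19863/11768 + (48*((25 - 1*(-50)) + 69))/(-10971) = -19863*1/11768 + (48*((25 + 50) + 69))*(-1/10971) = -19863/11768 + (48*(75 + 69))*(-1/10971) = -19863/11768 + (48*144)*(-1/10971) = -19863/11768 + 6912*(-1/10971) = -19863/11768 - 768/1219 = -33250821/14345192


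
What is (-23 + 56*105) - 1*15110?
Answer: -9253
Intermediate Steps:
(-23 + 56*105) - 1*15110 = (-23 + 5880) - 15110 = 5857 - 15110 = -9253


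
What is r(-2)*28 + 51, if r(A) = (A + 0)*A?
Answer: 163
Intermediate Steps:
r(A) = A² (r(A) = A*A = A²)
r(-2)*28 + 51 = (-2)²*28 + 51 = 4*28 + 51 = 112 + 51 = 163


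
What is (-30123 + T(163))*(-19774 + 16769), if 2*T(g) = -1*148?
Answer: 90741985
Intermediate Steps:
T(g) = -74 (T(g) = (-1*148)/2 = (½)*(-148) = -74)
(-30123 + T(163))*(-19774 + 16769) = (-30123 - 74)*(-19774 + 16769) = -30197*(-3005) = 90741985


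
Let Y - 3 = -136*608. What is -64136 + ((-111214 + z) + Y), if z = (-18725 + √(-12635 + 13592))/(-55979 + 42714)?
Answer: -97794730/379 - √957/13265 ≈ -2.5803e+5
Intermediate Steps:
z = 535/379 - √957/13265 (z = (-18725 + √957)/(-13265) = (-18725 + √957)*(-1/13265) = 535/379 - √957/13265 ≈ 1.4093)
Y = -82685 (Y = 3 - 136*608 = 3 - 82688 = -82685)
-64136 + ((-111214 + z) + Y) = -64136 + ((-111214 + (535/379 - √957/13265)) - 82685) = -64136 + ((-42149571/379 - √957/13265) - 82685) = -64136 + (-73487186/379 - √957/13265) = -97794730/379 - √957/13265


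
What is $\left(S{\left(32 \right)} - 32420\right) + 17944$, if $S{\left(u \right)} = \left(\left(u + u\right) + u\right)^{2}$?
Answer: $-5260$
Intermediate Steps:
$S{\left(u \right)} = 9 u^{2}$ ($S{\left(u \right)} = \left(2 u + u\right)^{2} = \left(3 u\right)^{2} = 9 u^{2}$)
$\left(S{\left(32 \right)} - 32420\right) + 17944 = \left(9 \cdot 32^{2} - 32420\right) + 17944 = \left(9 \cdot 1024 - 32420\right) + 17944 = \left(9216 - 32420\right) + 17944 = -23204 + 17944 = -5260$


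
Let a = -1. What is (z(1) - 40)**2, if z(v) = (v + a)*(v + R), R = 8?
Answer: 1600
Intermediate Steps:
z(v) = (-1 + v)*(8 + v) (z(v) = (v - 1)*(v + 8) = (-1 + v)*(8 + v))
(z(1) - 40)**2 = ((-8 + 1**2 + 7*1) - 40)**2 = ((-8 + 1 + 7) - 40)**2 = (0 - 40)**2 = (-40)**2 = 1600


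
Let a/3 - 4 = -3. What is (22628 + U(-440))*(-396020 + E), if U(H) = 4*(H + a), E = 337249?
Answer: -1227138480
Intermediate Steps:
a = 3 (a = 12 + 3*(-3) = 12 - 9 = 3)
U(H) = 12 + 4*H (U(H) = 4*(H + 3) = 4*(3 + H) = 12 + 4*H)
(22628 + U(-440))*(-396020 + E) = (22628 + (12 + 4*(-440)))*(-396020 + 337249) = (22628 + (12 - 1760))*(-58771) = (22628 - 1748)*(-58771) = 20880*(-58771) = -1227138480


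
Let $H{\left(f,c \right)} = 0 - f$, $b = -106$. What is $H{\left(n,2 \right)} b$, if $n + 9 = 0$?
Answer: $-954$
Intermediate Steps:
$n = -9$ ($n = -9 + 0 = -9$)
$H{\left(f,c \right)} = - f$
$H{\left(n,2 \right)} b = \left(-1\right) \left(-9\right) \left(-106\right) = 9 \left(-106\right) = -954$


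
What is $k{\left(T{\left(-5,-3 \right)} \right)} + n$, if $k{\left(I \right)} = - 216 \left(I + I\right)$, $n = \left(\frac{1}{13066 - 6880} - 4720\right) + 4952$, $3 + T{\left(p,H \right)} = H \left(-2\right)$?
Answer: $- \frac{6581903}{6186} \approx -1064.0$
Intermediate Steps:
$T{\left(p,H \right)} = -3 - 2 H$ ($T{\left(p,H \right)} = -3 + H \left(-2\right) = -3 - 2 H$)
$n = \frac{1435153}{6186}$ ($n = \left(\frac{1}{6186} - 4720\right) + 4952 = - \frac{29197919}{6186} + 4952 = \frac{1435153}{6186} \approx 232.0$)
$k{\left(I \right)} = - 432 I$ ($k{\left(I \right)} = - 216 \cdot 2 I = - 432 I$)
$k{\left(T{\left(-5,-3 \right)} \right)} + n = - 432 \left(-3 - -6\right) + \frac{1435153}{6186} = - 432 \left(-3 + 6\right) + \frac{1435153}{6186} = \left(-432\right) 3 + \frac{1435153}{6186} = -1296 + \frac{1435153}{6186} = - \frac{6581903}{6186}$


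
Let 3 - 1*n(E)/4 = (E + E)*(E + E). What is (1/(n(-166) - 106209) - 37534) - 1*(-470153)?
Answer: 236682826566/547093 ≈ 4.3262e+5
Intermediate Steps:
n(E) = 12 - 16*E² (n(E) = 12 - 4*(E + E)*(E + E) = 12 - 4*2*E*2*E = 12 - 16*E²)
(1/(n(-166) - 106209) - 37534) - 1*(-470153) = (1/((12 - 16*(-166)²) - 106209) - 37534) - 1*(-470153) = (1/((12 - 16*27556) - 106209) - 37534) + 470153 = (1/((12 - 440896) - 106209) - 37534) + 470153 = (1/(-440884 - 106209) - 37534) + 470153 = (1/(-547093) - 37534) + 470153 = (-1/547093 - 37534) + 470153 = -20534588663/547093 + 470153 = 236682826566/547093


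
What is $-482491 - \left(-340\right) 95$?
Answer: $-450191$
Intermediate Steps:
$-482491 - \left(-340\right) 95 = -482491 - -32300 = -482491 + 32300 = -450191$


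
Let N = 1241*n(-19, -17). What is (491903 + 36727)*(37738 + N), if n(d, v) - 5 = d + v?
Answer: -387485790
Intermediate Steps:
n(d, v) = 5 + d + v (n(d, v) = 5 + (d + v) = 5 + d + v)
N = -38471 (N = 1241*(5 - 19 - 17) = 1241*(-31) = -38471)
(491903 + 36727)*(37738 + N) = (491903 + 36727)*(37738 - 38471) = 528630*(-733) = -387485790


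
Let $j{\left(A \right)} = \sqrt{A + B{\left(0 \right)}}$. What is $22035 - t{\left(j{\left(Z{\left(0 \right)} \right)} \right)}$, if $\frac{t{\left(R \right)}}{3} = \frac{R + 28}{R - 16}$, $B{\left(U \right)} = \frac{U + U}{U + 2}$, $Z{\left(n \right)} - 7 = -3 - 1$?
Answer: $\frac{506928}{23} + \frac{12 \sqrt{3}}{23} \approx 22041.0$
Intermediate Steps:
$Z{\left(n \right)} = 3$ ($Z{\left(n \right)} = 7 - 4 = 3$)
$B{\left(U \right)} = \frac{2 U}{2 + U}$
$j{\left(A \right)} = \sqrt{A}$ ($j{\left(A \right)} = \sqrt{A + 2 \cdot 0 \frac{1}{2 + 0}} = \sqrt{A + 2 \cdot 0 \cdot \frac{1}{2}} = \sqrt{A + 0} = \sqrt{A}$)
$t{\left(R \right)} = \frac{3 \left(28 + R\right)}{-16 + R}$ ($t{\left(R \right)} = 3 \frac{R + 28}{R - 16} = 3 \frac{28 + R}{-16 + R} = \frac{3 \left(28 + R\right)}{-16 + R}$)
$22035 - t{\left(j{\left(Z{\left(0 \right)} \right)} \right)} = 22035 - \frac{3 \left(28 + \sqrt{3}\right)}{-16 + \sqrt{3}}$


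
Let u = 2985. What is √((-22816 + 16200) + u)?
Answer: I*√3631 ≈ 60.258*I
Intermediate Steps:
√((-22816 + 16200) + u) = √((-22816 + 16200) + 2985) = √(-6616 + 2985) = √(-3631) = I*√3631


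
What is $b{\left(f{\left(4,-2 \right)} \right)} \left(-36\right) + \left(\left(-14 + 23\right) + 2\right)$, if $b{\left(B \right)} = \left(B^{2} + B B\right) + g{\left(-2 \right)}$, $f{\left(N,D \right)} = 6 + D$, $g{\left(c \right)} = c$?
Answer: $-1069$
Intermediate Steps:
$b{\left(B \right)} = -2 + 2 B^{2}$ ($b{\left(B \right)} = \left(B^{2} + B B\right) - 2 = \left(B^{2} + B^{2}\right) - 2 = 2 B^{2} - 2 = -2 + 2 B^{2}$)
$b{\left(f{\left(4,-2 \right)} \right)} \left(-36\right) + \left(\left(-14 + 23\right) + 2\right) = \left(-2 + 2 \left(6 - 2\right)^{2}\right) \left(-36\right) + \left(\left(-14 + 23\right) + 2\right) = \left(-2 + 2 \cdot 4^{2}\right) \left(-36\right) + \left(9 + 2\right) = \left(-2 + 2 \cdot 16\right) \left(-36\right) + 11 = \left(-2 + 32\right) \left(-36\right) + 11 = 30 \left(-36\right) + 11 = -1080 + 11 = -1069$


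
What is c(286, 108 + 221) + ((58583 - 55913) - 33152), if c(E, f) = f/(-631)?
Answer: -19234471/631 ≈ -30483.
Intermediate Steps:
c(E, f) = -f/631 (c(E, f) = f*(-1/631) = -f/631)
c(286, 108 + 221) + ((58583 - 55913) - 33152) = -(108 + 221)/631 + ((58583 - 55913) - 33152) = -1/631*329 + (2670 - 33152) = -329/631 - 30482 = -19234471/631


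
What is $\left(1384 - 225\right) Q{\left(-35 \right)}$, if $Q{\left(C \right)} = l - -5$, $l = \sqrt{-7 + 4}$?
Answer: $5795 + 1159 i \sqrt{3} \approx 5795.0 + 2007.4 i$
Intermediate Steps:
$l = i \sqrt{3}$ ($l = \sqrt{-3} = i \sqrt{3} \approx 1.732 i$)
$Q{\left(C \right)} = 5 + i \sqrt{3}$ ($Q{\left(C \right)} = i \sqrt{3} - -5 = i \sqrt{3} + 5 = 5 + i \sqrt{3}$)
$\left(1384 - 225\right) Q{\left(-35 \right)} = \left(1384 - 225\right) \left(5 + i \sqrt{3}\right) = 1159 \left(5 + i \sqrt{3}\right) = 5795 + 1159 i \sqrt{3}$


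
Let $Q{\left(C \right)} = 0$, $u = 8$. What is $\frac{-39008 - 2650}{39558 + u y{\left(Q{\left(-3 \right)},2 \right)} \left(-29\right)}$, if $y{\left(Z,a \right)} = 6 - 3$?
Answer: $- \frac{6943}{6477} \approx -1.0719$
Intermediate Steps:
$y{\left(Z,a \right)} = 3$
$\frac{-39008 - 2650}{39558 + u y{\left(Q{\left(-3 \right)},2 \right)} \left(-29\right)} = \frac{-39008 - 2650}{39558 + 8 \cdot 3 \left(-29\right)} = - \frac{41658}{39558 + 24 \left(-29\right)} = - \frac{41658}{39558 - 696} = - \frac{41658}{38862} = \left(-41658\right) \frac{1}{38862} = - \frac{6943}{6477}$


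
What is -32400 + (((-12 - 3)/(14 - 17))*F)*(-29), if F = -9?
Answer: -31095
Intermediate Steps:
-32400 + (((-12 - 3)/(14 - 17))*F)*(-29) = -32400 + (((-12 - 3)/(14 - 17))*(-9))*(-29) = -32400 + (-15/(-3)*(-9))*(-29) = -32400 + (-15*(-1/3)*(-9))*(-29) = -32400 + (5*(-9))*(-29) = -32400 - 45*(-29) = -32400 + 1305 = -31095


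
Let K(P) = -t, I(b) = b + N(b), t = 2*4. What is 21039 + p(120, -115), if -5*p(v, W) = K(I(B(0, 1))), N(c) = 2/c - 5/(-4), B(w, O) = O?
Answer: 105203/5 ≈ 21041.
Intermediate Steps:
t = 8
N(c) = 5/4 + 2/c (N(c) = 2/c - 5*(-1/4) = 2/c + 5/4 = 5/4 + 2/c)
I(b) = 5/4 + b + 2/b (I(b) = b + (5/4 + 2/b) = 5/4 + b + 2/b)
K(P) = -8 (K(P) = -1*8 = -8)
p(v, W) = 8/5 (p(v, W) = -1/5*(-8) = 8/5)
21039 + p(120, -115) = 21039 + 8/5 = 105203/5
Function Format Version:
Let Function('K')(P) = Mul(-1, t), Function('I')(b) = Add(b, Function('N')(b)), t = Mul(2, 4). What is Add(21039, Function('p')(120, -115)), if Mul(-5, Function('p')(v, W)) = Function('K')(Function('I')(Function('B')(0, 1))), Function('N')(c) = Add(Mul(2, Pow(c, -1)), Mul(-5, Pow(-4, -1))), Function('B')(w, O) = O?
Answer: Rational(105203, 5) ≈ 21041.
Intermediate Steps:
t = 8
Function('N')(c) = Add(Rational(5, 4), Mul(2, Pow(c, -1))) (Function('N')(c) = Add(Mul(2, Pow(c, -1)), Mul(-5, Rational(-1, 4))) = Add(Mul(2, Pow(c, -1)), Rational(5, 4)) = Add(Rational(5, 4), Mul(2, Pow(c, -1))))
Function('I')(b) = Add(Rational(5, 4), b, Mul(2, Pow(b, -1))) (Function('I')(b) = Add(b, Add(Rational(5, 4), Mul(2, Pow(b, -1)))) = Add(Rational(5, 4), b, Mul(2, Pow(b, -1))))
Function('K')(P) = -8 (Function('K')(P) = Mul(-1, 8) = -8)
Function('p')(v, W) = Rational(8, 5) (Function('p')(v, W) = Mul(Rational(-1, 5), -8) = Rational(8, 5))
Add(21039, Function('p')(120, -115)) = Add(21039, Rational(8, 5)) = Rational(105203, 5)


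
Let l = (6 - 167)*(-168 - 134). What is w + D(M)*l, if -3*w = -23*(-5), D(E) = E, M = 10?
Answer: 1458545/3 ≈ 4.8618e+5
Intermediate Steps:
l = 48622 (l = -161*(-302) = 48622)
w = -115/3 (w = -(-23)*(-5)/3 = -⅓*115 = -115/3 ≈ -38.333)
w + D(M)*l = -115/3 + 10*48622 = -115/3 + 486220 = 1458545/3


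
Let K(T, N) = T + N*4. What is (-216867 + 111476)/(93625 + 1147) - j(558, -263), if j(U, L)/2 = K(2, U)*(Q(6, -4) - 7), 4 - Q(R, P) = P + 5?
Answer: 1693659793/94772 ≈ 17871.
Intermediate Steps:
K(T, N) = T + 4*N
Q(R, P) = -1 - P (Q(R, P) = 4 - (P + 5) = 4 - (5 + P) = 4 + (-5 - P) = -1 - P)
j(U, L) = -16 - 32*U (j(U, L) = 2*((2 + 4*U)*((-1 - 1*(-4)) - 7)) = 2*((2 + 4*U)*((-1 + 4) - 7)) = 2*((2 + 4*U)*(3 - 7)) = 2*((2 + 4*U)*(-4)) = 2*(-8 - 16*U) = -16 - 32*U)
(-216867 + 111476)/(93625 + 1147) - j(558, -263) = (-216867 + 111476)/(93625 + 1147) - (-16 - 32*558) = -105391/94772 - (-16 - 17856) = -105391*1/94772 - 1*(-17872) = -105391/94772 + 17872 = 1693659793/94772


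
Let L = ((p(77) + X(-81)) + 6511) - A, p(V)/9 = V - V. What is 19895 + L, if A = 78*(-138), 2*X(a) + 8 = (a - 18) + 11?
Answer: 37122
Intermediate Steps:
p(V) = 0 (p(V) = 9*(V - V) = 9*0 = 0)
X(a) = -15/2 + a/2 (X(a) = -4 + ((a - 18) + 11)/2 = -4 + ((-18 + a) + 11)/2 = -4 + (-7 + a)/2 = -4 + (-7/2 + a/2) = -15/2 + a/2)
A = -10764
L = 17227 (L = ((0 + (-15/2 + (½)*(-81))) + 6511) - 1*(-10764) = ((0 + (-15/2 - 81/2)) + 6511) + 10764 = ((0 - 48) + 6511) + 10764 = (-48 + 6511) + 10764 = 6463 + 10764 = 17227)
19895 + L = 19895 + 17227 = 37122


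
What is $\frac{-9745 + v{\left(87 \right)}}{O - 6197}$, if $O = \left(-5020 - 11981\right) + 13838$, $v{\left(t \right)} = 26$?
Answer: $\frac{9719}{9360} \approx 1.0384$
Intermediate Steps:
$O = -3163$ ($O = -17001 + 13838 = -3163$)
$\frac{-9745 + v{\left(87 \right)}}{O - 6197} = \frac{-9745 + 26}{-3163 - 6197} = - \frac{9719}{-9360} = \left(-9719\right) \left(- \frac{1}{9360}\right) = \frac{9719}{9360}$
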